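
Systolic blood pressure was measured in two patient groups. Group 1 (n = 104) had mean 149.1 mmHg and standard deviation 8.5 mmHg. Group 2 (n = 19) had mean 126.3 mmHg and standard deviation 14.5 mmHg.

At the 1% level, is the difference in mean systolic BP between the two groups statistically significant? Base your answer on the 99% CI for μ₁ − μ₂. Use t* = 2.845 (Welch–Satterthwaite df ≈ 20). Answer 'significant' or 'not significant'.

significant

Standard errors of each mean: 8.5/√104 = 0.8335 and 14.5/√19 = 3.3265.
SE(x̄₁ − x̄₂) = √(0.8335² + 3.3265²) = 3.4293 for independent samples with unequal variances.
With t* = 2.845, the margin is 2.845 × 3.4293 = 9.7564.
x̄₁ − x̄₂ = 149.1 − 126.3 = 22.8000; the interval is 22.8000 ± 9.7564 = (13.0436, 32.5564).
The interval (13.0436, 32.5564) does not contain 0, so the difference is significant.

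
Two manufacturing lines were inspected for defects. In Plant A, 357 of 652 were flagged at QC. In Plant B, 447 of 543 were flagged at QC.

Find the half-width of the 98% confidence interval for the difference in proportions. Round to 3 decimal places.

Sample proportions: 357/652 = 0.5475, 447/543 = 0.8232.
Each SE is √(p̂(1−p̂)/n): √(0.5475·0.4525/652) = 0.01949 and √(0.8232·0.1768/543) = 0.01637.
SE(p̂₁ − p̂₂) = √(SE₁² + SE₂²) = √(0.0003798601 + 0.0002679769) = 0.02545, since the two samples are independent.
At 98% confidence z* = 2.326; margin = 2.326 × 0.02545 = 0.05920.

0.059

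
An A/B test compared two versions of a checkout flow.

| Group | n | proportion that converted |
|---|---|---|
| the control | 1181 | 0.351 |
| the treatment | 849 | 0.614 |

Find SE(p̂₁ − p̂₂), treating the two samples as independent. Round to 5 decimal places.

0.02173

The two standard errors are √(0.3510×0.6490/1181) = 0.01389 and √(0.6140×0.3860/849) = 0.01671.
Because the samples are independent, SE_diff = √(0.01389² + 0.01671²) = 0.02173.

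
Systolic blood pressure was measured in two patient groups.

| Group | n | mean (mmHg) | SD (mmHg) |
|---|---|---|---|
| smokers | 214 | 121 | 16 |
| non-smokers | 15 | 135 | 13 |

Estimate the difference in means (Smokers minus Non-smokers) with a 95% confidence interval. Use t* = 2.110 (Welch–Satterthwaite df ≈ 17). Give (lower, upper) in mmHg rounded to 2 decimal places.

Standard errors of each mean: 16/√214 = 1.0937 and 13/√15 = 3.3566.
SE(x̄₁ − x̄₂) = √(1.0937² + 3.3566²) = 3.5303 for independent samples with unequal variances.
With t* = 2.110, the margin is 2.110 × 3.5303 = 7.4489.
x̄₁ − x̄₂ = 121 − 135 = -14.0000; the interval is -14.0000 ± 7.4489 = (-21.45, -6.55).

(-21.45, -6.55)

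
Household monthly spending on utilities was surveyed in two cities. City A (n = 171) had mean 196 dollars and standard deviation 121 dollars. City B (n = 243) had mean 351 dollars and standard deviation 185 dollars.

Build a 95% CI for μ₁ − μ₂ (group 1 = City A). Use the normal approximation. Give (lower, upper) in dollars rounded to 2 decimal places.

SE₁ = s₁/√n₁ = 121/√171 = 9.2531; SE₂ = 185/√243 = 11.8678.
Independent samples, unequal variances: SE_diff = √(SE₁² + SE₂²) = √(85.61985961 + 140.84467684) = 15.0487.
z* = 1.960, so margin of error = 1.960 × 15.0487 = 29.4955.
Difference in means = 196 − 351 = -155.0000.
-155.0000 ± 29.4955 → (-184.50, -125.50).

(-184.50, -125.50)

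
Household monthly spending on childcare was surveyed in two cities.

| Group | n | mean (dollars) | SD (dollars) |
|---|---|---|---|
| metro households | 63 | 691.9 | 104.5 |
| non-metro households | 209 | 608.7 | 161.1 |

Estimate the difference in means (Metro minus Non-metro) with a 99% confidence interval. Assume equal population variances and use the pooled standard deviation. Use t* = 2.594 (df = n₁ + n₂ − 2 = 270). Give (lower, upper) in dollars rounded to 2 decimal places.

s_p = √[((n₁−1)s₁² + (n₂−1)s₂²)/(n₁+n₂−2)] = √[(62·104.5² + 208·161.1²)/270] = 150.0040.
SE = 150.0040·√(1/63 + 1/209) = 21.5598.
With t* = 2.594, margin = 2.594 × 21.5598 = 55.9261.
x̄₁ − x̄₂ = 691.9 − 608.7 = 83.2000; interval 83.2000 ± 55.9261 = (27.27, 139.13).

(27.27, 139.13)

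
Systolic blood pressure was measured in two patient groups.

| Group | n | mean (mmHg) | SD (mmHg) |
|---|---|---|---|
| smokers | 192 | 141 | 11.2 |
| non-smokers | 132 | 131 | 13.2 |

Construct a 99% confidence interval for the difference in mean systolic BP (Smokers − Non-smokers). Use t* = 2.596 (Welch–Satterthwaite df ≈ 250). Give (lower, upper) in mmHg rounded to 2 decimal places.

(6.35, 13.65)

Standard errors of each mean: 11.2/√192 = 0.8083 and 13.2/√132 = 1.1489.
SE(x̄₁ − x̄₂) = √(0.8083² + 1.1489²) = 1.4047 for independent samples with unequal variances.
With t* = 2.596, the margin is 2.596 × 1.4047 = 3.6466.
x̄₁ − x̄₂ = 141 − 131 = 10.0000; the interval is 10.0000 ± 3.6466 = (6.35, 13.65).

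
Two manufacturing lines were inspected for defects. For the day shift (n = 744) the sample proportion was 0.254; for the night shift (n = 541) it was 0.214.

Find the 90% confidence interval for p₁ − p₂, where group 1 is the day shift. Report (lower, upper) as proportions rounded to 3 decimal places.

SE₁ = √(p̂₁(1−p̂₁)/n₁) = √(0.2540·0.7460/744) = 0.01596; SE₂ = √(0.2140·0.7860/541) = 0.01763.
Independent samples: SE of the difference = √(SE₁² + SE₂²) = √(0.0002547216 + 0.0003108169) = 0.02378.
z* for 90% confidence is 1.645, so the margin of error is 1.645 × 0.02378 = 0.03912.
Point estimate p̂₁ − p̂₂ = 0.2540 − 0.2140 = 0.0400.
0.0400 ± 0.03912 → (0.001, 0.079).

(0.001, 0.079)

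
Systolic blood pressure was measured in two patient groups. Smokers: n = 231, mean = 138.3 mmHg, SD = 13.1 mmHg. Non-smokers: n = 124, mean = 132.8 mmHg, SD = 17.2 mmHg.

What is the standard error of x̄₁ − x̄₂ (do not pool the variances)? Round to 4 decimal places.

1.7688

Per-group SEs: s₁/√n₁ = 13.1/√231 = 0.8619, s₂/√n₂ = 17.2/√124 = 1.5446.
Unpooled SE of the difference: √(0.74287161 + 2.38578916) = 1.7688.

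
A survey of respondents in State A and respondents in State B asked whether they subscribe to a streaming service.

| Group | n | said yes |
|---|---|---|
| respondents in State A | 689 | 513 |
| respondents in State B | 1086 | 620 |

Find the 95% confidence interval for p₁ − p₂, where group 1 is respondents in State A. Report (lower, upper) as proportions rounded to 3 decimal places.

Sample proportions: 513/689 = 0.7446, 620/1086 = 0.5709.
Each SE is √(p̂(1−p̂)/n): √(0.7446·0.2554/689) = 0.01661 and √(0.5709·0.4291/1086) = 0.01502.
SE(p̂₁ − p̂₂) = √(SE₁² + SE₂²) = √(0.0002758921 + 0.0002256004) = 0.02239, since the two samples are independent.
At 95% confidence z* = 1.960; margin = 1.960 × 0.02239 = 0.04388.
The difference is 0.7446 − 0.5709 = 0.1737, so the interval is 0.1737 ± 0.04388 = (0.130, 0.218).

(0.130, 0.218)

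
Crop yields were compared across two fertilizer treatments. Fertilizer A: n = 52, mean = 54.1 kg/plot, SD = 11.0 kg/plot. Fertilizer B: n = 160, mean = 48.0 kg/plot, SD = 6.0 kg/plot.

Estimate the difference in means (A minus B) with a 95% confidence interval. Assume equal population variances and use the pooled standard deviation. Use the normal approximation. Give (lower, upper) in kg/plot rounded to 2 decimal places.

s_p = √[((n₁−1)s₁² + (n₂−1)s₂²)/(n₁+n₂−2)] = √[(51·11.0² + 159·6.0²)/210] = 7.5261.
SE = 7.5261·√(1/52 + 1/160) = 1.2014.
With z* = 1.960, margin = 1.960 × 1.2014 = 2.3547.
x̄₁ − x̄₂ = 54.1 − 48.0 = 6.1000; interval 6.1000 ± 2.3547 = (3.75, 8.45).

(3.75, 8.45)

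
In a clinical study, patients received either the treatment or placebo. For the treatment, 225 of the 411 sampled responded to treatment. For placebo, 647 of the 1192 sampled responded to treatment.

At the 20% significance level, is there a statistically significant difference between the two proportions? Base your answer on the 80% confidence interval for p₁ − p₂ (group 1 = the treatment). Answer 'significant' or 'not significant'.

not significant

p̂₁ = 225/411 = 0.5474 and p̂₂ = 647/1192 = 0.5428.
SE₁ = √(p̂₁(1−p̂₁)/n₁) = √(0.5474·0.4526/411) = 0.02455; SE₂ = √(0.5428·0.4572/1192) = 0.01443.
Independent samples: SE of the difference = √(SE₁² + SE₂²) = √(0.0006027025 + 0.0002082249) = 0.02848.
z* for 80% confidence is 1.282, so the margin of error is 1.282 × 0.02848 = 0.03651.
Point estimate p̂₁ − p̂₂ = 0.5474 − 0.5428 = 0.0046.
0.0046 ± 0.03651 → (-0.03191, 0.04111).
The interval (-0.03191, 0.04111) contains 0, so the difference is not significant.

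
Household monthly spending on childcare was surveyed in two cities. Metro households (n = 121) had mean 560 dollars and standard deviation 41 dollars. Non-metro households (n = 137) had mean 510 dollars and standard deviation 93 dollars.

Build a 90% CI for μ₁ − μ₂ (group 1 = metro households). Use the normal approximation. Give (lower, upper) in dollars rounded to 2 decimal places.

(35.56, 64.44)

Standard errors of each mean: 41/√121 = 3.7273 and 93/√137 = 7.9455.
SE(x̄₁ − x̄₂) = √(3.7273² + 7.9455²) = 8.7763 for independent samples with unequal variances.
With z* = 1.645, the margin is 1.645 × 8.7763 = 14.4370.
x̄₁ − x̄₂ = 560 − 510 = 50.0000; the interval is 50.0000 ± 14.4370 = (35.56, 64.44).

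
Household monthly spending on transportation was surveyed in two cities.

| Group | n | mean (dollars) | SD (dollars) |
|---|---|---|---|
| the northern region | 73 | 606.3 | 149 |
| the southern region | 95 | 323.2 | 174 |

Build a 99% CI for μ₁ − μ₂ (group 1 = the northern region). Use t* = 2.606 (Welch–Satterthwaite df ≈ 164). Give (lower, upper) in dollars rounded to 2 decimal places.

(218.06, 348.14)

SE₁ = s₁/√n₁ = 149/√73 = 17.4391; SE₂ = 174/√95 = 17.8520.
Independent samples, unequal variances: SE_diff = √(SE₁² + SE₂²) = √(304.12220881 + 318.693904) = 24.9563.
t* = 2.606, so margin of error = 2.606 × 24.9563 = 65.0361.
Difference in means = 606.3 − 323.2 = 283.1000.
283.1000 ± 65.0361 → (218.06, 348.14).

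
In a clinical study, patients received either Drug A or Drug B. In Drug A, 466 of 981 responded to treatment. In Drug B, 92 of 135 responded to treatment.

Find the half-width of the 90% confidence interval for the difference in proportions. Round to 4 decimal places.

Sample proportions: 466/981 = 0.4750, 92/135 = 0.6815.
Each SE is √(p̂(1−p̂)/n): √(0.4750·0.5250/981) = 0.01594 and √(0.6815·0.3185/135) = 0.04010.
SE(p̂₁ − p̂₂) = √(SE₁² + SE₂²) = √(0.0002540836 + 0.00160801) = 0.04315, since the two samples are independent.
At 90% confidence z* = 1.645; margin = 1.645 × 0.04315 = 0.07098.

0.0710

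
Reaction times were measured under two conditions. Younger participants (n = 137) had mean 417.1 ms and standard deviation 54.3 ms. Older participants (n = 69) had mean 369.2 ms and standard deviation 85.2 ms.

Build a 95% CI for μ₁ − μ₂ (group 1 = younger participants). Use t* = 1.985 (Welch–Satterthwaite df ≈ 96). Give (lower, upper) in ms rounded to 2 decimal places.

(25.55, 70.25)

SE₁ = s₁/√n₁ = 54.3/√137 = 4.6392; SE₂ = 85.2/√69 = 10.2569.
Independent samples, unequal variances: SE_diff = √(SE₁² + SE₂²) = √(21.52217664 + 105.20399761) = 11.2573.
t* = 1.985, so margin of error = 1.985 × 11.2573 = 22.3457.
Difference in means = 417.1 − 369.2 = 47.9000.
47.9000 ± 22.3457 → (25.55, 70.25).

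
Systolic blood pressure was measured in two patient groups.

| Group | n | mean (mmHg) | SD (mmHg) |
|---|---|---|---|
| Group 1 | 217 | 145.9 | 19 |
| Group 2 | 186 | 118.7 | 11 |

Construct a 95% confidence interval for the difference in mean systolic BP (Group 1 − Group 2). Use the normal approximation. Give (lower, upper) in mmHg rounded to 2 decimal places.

Standard errors of each mean: 19/√217 = 1.2898 and 11/√186 = 0.8066.
SE(x̄₁ − x̄₂) = √(1.2898² + 0.8066²) = 1.5212 for independent samples with unequal variances.
With z* = 1.960, the margin is 1.960 × 1.5212 = 2.9816.
x̄₁ − x̄₂ = 145.9 − 118.7 = 27.2000; the interval is 27.2000 ± 2.9816 = (24.22, 30.18).

(24.22, 30.18)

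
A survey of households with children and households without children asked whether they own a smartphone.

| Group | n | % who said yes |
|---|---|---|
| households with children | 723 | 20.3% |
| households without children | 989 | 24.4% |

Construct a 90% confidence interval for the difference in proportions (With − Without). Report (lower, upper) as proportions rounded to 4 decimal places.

(-0.0743, -0.0077)

SE₁ = √(p̂₁(1−p̂₁)/n₁) = √(0.2030·0.7970/723) = 0.01496; SE₂ = √(0.2440·0.7560/989) = 0.01366.
Independent samples: SE of the difference = √(SE₁² + SE₂²) = √(0.0002238016 + 0.0001865956) = 0.02026.
z* for 90% confidence is 1.645, so the margin of error is 1.645 × 0.02026 = 0.03333.
Point estimate p̂₁ − p̂₂ = 0.2030 − 0.2440 = -0.0410.
-0.0410 ± 0.03333 → (-0.0743, -0.0077).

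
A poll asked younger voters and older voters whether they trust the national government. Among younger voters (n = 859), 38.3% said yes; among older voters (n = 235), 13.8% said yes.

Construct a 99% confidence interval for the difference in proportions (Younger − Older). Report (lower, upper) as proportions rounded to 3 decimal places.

SE₁ = √(p̂₁(1−p̂₁)/n₁) = √(0.3830·0.6170/859) = 0.01659; SE₂ = √(0.1380·0.8620/235) = 0.02250.
Independent samples: SE of the difference = √(SE₁² + SE₂²) = √(0.0002752281 + 0.00050625) = 0.02795.
z* for 99% confidence is 2.576, so the margin of error is 2.576 × 0.02795 = 0.07200.
Point estimate p̂₁ − p̂₂ = 0.3830 − 0.1380 = 0.2450.
0.2450 ± 0.07200 → (0.173, 0.317).

(0.173, 0.317)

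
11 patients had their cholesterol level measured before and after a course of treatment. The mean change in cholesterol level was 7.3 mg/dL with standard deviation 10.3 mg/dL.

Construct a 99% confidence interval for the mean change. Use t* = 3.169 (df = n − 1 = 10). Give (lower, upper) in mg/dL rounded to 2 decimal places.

This is a matched-pairs design, so SE = s_d/√n = 10.3/√11 = 3.1056.
Margin = 3.169 × 3.1056 = 9.8416; the interval is 7.3 ± 9.8416 = (-2.54, 17.14).

(-2.54, 17.14)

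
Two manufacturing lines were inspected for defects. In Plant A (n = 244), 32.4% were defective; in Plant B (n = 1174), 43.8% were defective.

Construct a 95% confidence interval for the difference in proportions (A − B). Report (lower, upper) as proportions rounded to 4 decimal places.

Each SE is √(p̂(1−p̂)/n): √(0.3240·0.6760/244) = 0.02996 and √(0.4380·0.5620/1174) = 0.01448.
SE(p̂₁ − p̂₂) = √(SE₁² + SE₂²) = √(0.0008976016 + 0.0002096704) = 0.03328, since the two samples are independent.
At 95% confidence z* = 1.960; margin = 1.960 × 0.03328 = 0.06523.
The difference is 0.3240 − 0.4380 = -0.1140, so the interval is -0.1140 ± 0.06523 = (-0.1792, -0.0488).

(-0.1792, -0.0488)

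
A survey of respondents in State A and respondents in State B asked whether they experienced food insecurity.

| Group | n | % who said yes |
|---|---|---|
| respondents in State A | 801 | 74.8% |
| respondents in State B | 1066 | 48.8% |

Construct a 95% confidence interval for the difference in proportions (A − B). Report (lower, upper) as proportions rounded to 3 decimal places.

(0.218, 0.302)

SE₁ = √(p̂₁(1−p̂₁)/n₁) = √(0.7480·0.2520/801) = 0.01534; SE₂ = √(0.4880·0.5120/1066) = 0.01531.
Independent samples: SE of the difference = √(SE₁² + SE₂²) = √(0.0002353156 + 0.0002343961) = 0.02167.
z* for 95% confidence is 1.960, so the margin of error is 1.960 × 0.02167 = 0.04247.
Point estimate p̂₁ − p̂₂ = 0.7480 − 0.4880 = 0.2600.
0.2600 ± 0.04247 → (0.218, 0.302).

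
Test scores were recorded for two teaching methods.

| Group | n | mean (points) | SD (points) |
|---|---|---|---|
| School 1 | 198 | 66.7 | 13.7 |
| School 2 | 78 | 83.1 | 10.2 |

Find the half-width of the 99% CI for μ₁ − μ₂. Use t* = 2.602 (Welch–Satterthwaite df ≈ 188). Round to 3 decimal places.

Per-group SEs: s₁/√n₁ = 13.7/√198 = 0.9736, s₂/√n₂ = 10.2/√78 = 1.1549.
Unpooled SE of the difference: √(0.94789696 + 1.33379401) = 1.5105.
Margin of error = t* · SE = 2.602 × 1.5105 = 3.9303.

3.930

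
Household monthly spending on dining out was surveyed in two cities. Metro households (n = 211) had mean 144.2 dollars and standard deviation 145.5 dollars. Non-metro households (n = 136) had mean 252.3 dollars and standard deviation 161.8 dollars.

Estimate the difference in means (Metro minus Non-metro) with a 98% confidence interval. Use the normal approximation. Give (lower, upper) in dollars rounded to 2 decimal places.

(-147.90, -68.30)

Per-group SEs: s₁/√n₁ = 145.5/√211 = 10.0166, s₂/√n₂ = 161.8/√136 = 13.8742.
Unpooled SE of the difference: √(100.33227556 + 192.49342564) = 17.1122.
Margin of error = z* · SE = 2.326 × 17.1122 = 39.8030.
x̄₁ − x̄₂ = 144.2 − 252.3 = -108.1000.
CI: -108.1000 ± 39.8030 = (-147.90, -68.30).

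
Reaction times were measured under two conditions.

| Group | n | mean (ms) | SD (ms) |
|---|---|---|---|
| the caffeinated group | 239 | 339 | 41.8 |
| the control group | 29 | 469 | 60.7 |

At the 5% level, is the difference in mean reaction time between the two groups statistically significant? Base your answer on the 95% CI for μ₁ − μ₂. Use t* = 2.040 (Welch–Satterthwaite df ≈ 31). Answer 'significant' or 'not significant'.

significant

Per-group SEs: s₁/√n₁ = 41.8/√239 = 2.7038, s₂/√n₂ = 60.7/√29 = 11.2717.
Unpooled SE of the difference: √(7.31053444 + 127.05122089) = 11.5915.
Margin of error = t* · SE = 2.040 × 11.5915 = 23.6467.
x̄₁ − x̄₂ = 339 − 469 = -130.0000.
CI: -130.0000 ± 23.6467 = (-153.6467, -106.3533).
The interval (-153.6467, -106.3533) does not contain 0, so the difference is significant.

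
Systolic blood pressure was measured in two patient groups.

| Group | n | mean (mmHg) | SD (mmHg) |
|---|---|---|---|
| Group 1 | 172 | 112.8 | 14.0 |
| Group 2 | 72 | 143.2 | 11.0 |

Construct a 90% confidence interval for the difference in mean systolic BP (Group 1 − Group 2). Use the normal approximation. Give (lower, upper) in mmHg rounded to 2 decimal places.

(-33.16, -27.64)

SE₁ = s₁/√n₁ = 14.0/√172 = 1.0675; SE₂ = 11.0/√72 = 1.2964.
Independent samples, unequal variances: SE_diff = √(SE₁² + SE₂²) = √(1.13955625 + 1.68065296) = 1.6793.
z* = 1.645, so margin of error = 1.645 × 1.6793 = 2.7624.
Difference in means = 112.8 − 143.2 = -30.4000.
-30.4000 ± 2.7624 → (-33.16, -27.64).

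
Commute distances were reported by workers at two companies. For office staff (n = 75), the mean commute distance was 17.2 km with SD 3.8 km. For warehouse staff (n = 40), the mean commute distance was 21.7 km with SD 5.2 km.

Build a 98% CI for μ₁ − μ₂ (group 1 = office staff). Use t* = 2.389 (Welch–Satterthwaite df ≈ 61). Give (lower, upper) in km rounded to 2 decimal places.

(-6.73, -2.27)

Per-group SEs: s₁/√n₁ = 3.8/√75 = 0.4388, s₂/√n₂ = 5.2/√40 = 0.8222.
Unpooled SE of the difference: √(0.19254544 + 0.67601284) = 0.9320.
Margin of error = t* · SE = 2.389 × 0.9320 = 2.2265.
x̄₁ − x̄₂ = 17.2 − 21.7 = -4.5000.
CI: -4.5000 ± 2.2265 = (-6.73, -2.27).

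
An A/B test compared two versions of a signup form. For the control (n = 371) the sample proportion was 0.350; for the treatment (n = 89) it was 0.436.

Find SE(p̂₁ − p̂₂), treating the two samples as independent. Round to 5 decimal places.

The two standard errors are √(0.3500×0.6500/371) = 0.02476 and √(0.4360×0.5640/89) = 0.05256.
Because the samples are independent, SE_diff = √(0.02476² + 0.05256²) = 0.05810.

0.05810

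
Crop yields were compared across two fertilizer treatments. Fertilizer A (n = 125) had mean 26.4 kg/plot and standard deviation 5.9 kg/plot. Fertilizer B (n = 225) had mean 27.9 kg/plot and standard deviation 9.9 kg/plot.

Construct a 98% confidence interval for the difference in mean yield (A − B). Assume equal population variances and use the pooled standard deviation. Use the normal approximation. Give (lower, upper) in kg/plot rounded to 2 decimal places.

(-3.75, 0.75)

Pooled variance s_p² = [124·5.9² + 224·9.9²] / (125+225−2) = 75.4905, so s_p = 8.6885.
SE_diff = s_p·√(1/n₁ + 1/n₂) = 8.6885·√(1/125 + 1/225) = 0.9692.
z* = 2.326; margin = 2.326 × 0.9692 = 2.2544.
Difference = 26.4 − 27.9 = -1.5000.
-1.5000 ± 2.2544 → (-3.75, 0.75).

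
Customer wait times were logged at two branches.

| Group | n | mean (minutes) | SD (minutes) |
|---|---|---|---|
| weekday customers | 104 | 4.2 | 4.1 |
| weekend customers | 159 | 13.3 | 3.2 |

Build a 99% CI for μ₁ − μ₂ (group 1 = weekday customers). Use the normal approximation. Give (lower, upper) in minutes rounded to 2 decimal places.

(-10.32, -7.88)

Standard errors of each mean: 4.1/√104 = 0.4020 and 3.2/√159 = 0.2538.
SE(x̄₁ − x̄₂) = √(0.4020² + 0.2538²) = 0.4754 for independent samples with unequal variances.
With z* = 2.576, the margin is 2.576 × 0.4754 = 1.2246.
x̄₁ − x̄₂ = 4.2 − 13.3 = -9.1000; the interval is -9.1000 ± 1.2246 = (-10.32, -7.88).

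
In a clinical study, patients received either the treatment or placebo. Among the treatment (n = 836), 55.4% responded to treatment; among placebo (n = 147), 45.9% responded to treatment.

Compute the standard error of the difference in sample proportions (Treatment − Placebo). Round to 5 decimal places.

SE₁ = √(p̂₁(1−p̂₁)/n₁) = √(0.5540·0.4460/836) = 0.01719; SE₂ = √(0.4590·0.5410/147) = 0.04110.
Independent samples: SE of the difference = √(SE₁² + SE₂²) = √(0.0002954961 + 0.00168921) = 0.04455.

0.04455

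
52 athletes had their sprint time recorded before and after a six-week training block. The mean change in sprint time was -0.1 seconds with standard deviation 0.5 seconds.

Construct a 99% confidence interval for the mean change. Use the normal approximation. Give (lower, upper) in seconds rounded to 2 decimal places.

(-0.28, 0.08)

Paired design: SE = s_d/√n = 0.5/√52 = 0.0693.
z* = 2.576; margin of error = 2.576 × 0.0693 = 0.1785.
-0.1 ± 0.1785 → (-0.28, 0.08).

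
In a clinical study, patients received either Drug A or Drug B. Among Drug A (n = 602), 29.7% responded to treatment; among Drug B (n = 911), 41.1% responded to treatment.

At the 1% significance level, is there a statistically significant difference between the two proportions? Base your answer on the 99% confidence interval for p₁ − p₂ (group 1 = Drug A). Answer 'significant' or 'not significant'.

Each SE is √(p̂(1−p̂)/n): √(0.2970·0.7030/602) = 0.01862 and √(0.4110·0.5890/911) = 0.01630.
SE(p̂₁ − p̂₂) = √(SE₁² + SE₂²) = √(0.0003467044 + 0.00026569) = 0.02475, since the two samples are independent.
At 99% confidence z* = 2.576; margin = 2.576 × 0.02475 = 0.06376.
The difference is 0.2970 − 0.4110 = -0.1140, so the interval is -0.1140 ± 0.06376 = (-0.17776, -0.05024).
The interval (-0.17776, -0.05024) does not contain 0, so the difference is significant.

significant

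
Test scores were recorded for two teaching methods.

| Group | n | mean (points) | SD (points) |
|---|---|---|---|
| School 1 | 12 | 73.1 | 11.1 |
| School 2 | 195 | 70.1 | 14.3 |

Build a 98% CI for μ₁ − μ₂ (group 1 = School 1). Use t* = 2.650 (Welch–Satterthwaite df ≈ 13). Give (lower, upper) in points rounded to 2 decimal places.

SE₁ = s₁/√n₁ = 11.1/√12 = 3.2043; SE₂ = 14.3/√195 = 1.0240.
Independent samples, unequal variances: SE_diff = √(SE₁² + SE₂²) = √(10.26753849 + 1.048576) = 3.3639.
t* = 2.650, so margin of error = 2.650 × 3.3639 = 8.9143.
Difference in means = 73.1 − 70.1 = 3.0000.
3.0000 ± 8.9143 → (-5.91, 11.91).

(-5.91, 11.91)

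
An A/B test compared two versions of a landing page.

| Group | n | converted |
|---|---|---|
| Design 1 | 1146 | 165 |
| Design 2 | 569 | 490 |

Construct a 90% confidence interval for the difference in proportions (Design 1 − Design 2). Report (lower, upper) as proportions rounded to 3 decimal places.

p̂₁ = 165/1146 = 0.1440 and p̂₂ = 490/569 = 0.8612.
SE₁ = √(p̂₁(1−p̂₁)/n₁) = √(0.1440·0.8560/1146) = 0.01037; SE₂ = √(0.8612·0.1388/569) = 0.01449.
Independent samples: SE of the difference = √(SE₁² + SE₂²) = √(0.0001075369 + 0.0002099601) = 0.01782.
z* for 90% confidence is 1.645, so the margin of error is 1.645 × 0.01782 = 0.02931.
Point estimate p̂₁ − p̂₂ = 0.1440 − 0.8612 = -0.7172.
-0.7172 ± 0.02931 → (-0.747, -0.688).

(-0.747, -0.688)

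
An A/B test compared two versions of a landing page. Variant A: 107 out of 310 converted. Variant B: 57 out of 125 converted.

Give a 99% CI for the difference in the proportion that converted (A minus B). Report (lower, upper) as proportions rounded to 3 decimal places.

Sample proportions: 107/310 = 0.3452, 57/125 = 0.4560.
Each SE is √(p̂(1−p̂)/n): √(0.3452·0.6548/310) = 0.02700 and √(0.4560·0.5440/125) = 0.04455.
SE(p̂₁ − p̂₂) = √(SE₁² + SE₂²) = √(0.000729 + 0.0019847025) = 0.05209, since the two samples are independent.
At 99% confidence z* = 2.576; margin = 2.576 × 0.05209 = 0.13418.
The difference is 0.3452 − 0.4560 = -0.1108, so the interval is -0.1108 ± 0.13418 = (-0.245, 0.023).

(-0.245, 0.023)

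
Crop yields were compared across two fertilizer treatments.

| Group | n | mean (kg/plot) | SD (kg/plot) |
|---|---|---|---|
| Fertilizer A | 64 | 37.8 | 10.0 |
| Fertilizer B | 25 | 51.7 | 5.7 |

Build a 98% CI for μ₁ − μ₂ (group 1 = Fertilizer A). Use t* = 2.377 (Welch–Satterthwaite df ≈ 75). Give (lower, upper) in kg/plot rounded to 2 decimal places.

(-17.92, -9.88)

Standard errors of each mean: 10.0/√64 = 1.2500 and 5.7/√25 = 1.1400.
SE(x̄₁ − x̄₂) = √(1.2500² + 1.1400²) = 1.6918 for independent samples with unequal variances.
With t* = 2.377, the margin is 2.377 × 1.6918 = 4.0214.
x̄₁ − x̄₂ = 37.8 − 51.7 = -13.9000; the interval is -13.9000 ± 4.0214 = (-17.92, -9.88).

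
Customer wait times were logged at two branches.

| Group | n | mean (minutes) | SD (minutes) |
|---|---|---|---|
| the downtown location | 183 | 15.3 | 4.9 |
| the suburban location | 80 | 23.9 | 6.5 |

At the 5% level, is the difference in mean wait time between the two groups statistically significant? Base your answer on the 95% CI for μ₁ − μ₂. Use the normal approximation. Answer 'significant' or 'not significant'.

Standard errors of each mean: 4.9/√183 = 0.3622 and 6.5/√80 = 0.7267.
SE(x̄₁ − x̄₂) = √(0.3622² + 0.7267²) = 0.8120 for independent samples with unequal variances.
With z* = 1.960, the margin is 1.960 × 0.8120 = 1.5915.
x̄₁ − x̄₂ = 15.3 − 23.9 = -8.6000; the interval is -8.6000 ± 1.5915 = (-10.1915, -7.0085).
The interval (-10.1915, -7.0085) does not contain 0, so the difference is significant.

significant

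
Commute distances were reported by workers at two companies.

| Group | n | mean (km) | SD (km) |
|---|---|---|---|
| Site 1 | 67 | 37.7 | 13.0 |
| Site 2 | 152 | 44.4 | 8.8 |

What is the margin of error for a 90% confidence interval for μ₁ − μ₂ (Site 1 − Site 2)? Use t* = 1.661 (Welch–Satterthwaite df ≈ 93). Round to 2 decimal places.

2.89

Standard errors of each mean: 13.0/√67 = 1.5882 and 8.8/√152 = 0.7138.
SE(x̄₁ − x̄₂) = √(1.5882² + 0.7138²) = 1.7412 for independent samples with unequal variances.
With t* = 1.661, the margin is 1.661 × 1.7412 = 2.8921.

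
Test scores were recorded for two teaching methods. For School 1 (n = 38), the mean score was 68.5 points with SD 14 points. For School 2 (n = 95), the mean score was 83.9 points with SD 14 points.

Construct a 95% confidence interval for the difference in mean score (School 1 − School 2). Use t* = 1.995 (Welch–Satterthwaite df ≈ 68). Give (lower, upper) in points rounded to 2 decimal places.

SE₁ = s₁/√n₁ = 14/√38 = 2.2711; SE₂ = 14/√95 = 1.4364.
Independent samples, unequal variances: SE_diff = √(SE₁² + SE₂²) = √(5.15789521 + 2.06324496) = 2.6872.
t* = 1.995, so margin of error = 1.995 × 2.6872 = 5.3610.
Difference in means = 68.5 − 83.9 = -15.4000.
-15.4000 ± 5.3610 → (-20.76, -10.04).

(-20.76, -10.04)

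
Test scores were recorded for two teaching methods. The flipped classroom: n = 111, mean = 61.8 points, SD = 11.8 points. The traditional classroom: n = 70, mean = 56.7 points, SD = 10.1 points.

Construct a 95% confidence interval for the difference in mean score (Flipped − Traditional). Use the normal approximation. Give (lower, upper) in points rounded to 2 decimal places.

(1.87, 8.33)

SE₁ = s₁/√n₁ = 11.8/√111 = 1.1200; SE₂ = 10.1/√70 = 1.2072.
Independent samples, unequal variances: SE_diff = √(SE₁² + SE₂²) = √(1.2544 + 1.45733184) = 1.6467.
z* = 1.960, so margin of error = 1.960 × 1.6467 = 3.2275.
Difference in means = 61.8 − 56.7 = 5.1000.
5.1000 ± 3.2275 → (1.87, 8.33).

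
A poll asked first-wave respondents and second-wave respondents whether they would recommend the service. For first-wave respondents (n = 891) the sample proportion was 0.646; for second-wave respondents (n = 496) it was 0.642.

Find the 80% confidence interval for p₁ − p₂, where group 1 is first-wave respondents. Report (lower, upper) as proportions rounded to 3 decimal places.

(-0.030, 0.038)

SE₁ = √(p̂₁(1−p̂₁)/n₁) = √(0.6460·0.3540/891) = 0.01602; SE₂ = √(0.6420·0.3580/496) = 0.02153.
Independent samples: SE of the difference = √(SE₁² + SE₂²) = √(0.0002566404 + 0.0004635409) = 0.02684.
z* for 80% confidence is 1.282, so the margin of error is 1.282 × 0.02684 = 0.03441.
Point estimate p̂₁ − p̂₂ = 0.6460 − 0.6420 = 0.0040.
0.0040 ± 0.03441 → (-0.030, 0.038).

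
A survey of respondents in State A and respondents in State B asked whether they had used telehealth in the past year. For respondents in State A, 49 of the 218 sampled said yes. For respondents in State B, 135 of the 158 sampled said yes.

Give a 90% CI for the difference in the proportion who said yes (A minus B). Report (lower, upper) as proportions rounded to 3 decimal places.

(-0.695, -0.564)

p̂₁ = 49/218 = 0.2248 and p̂₂ = 135/158 = 0.8544.
SE₁ = √(p̂₁(1−p̂₁)/n₁) = √(0.2248·0.7752/218) = 0.02827; SE₂ = √(0.8544·0.1456/158) = 0.02806.
Independent samples: SE of the difference = √(SE₁² + SE₂²) = √(0.0007991929 + 0.0007873636) = 0.03983.
z* for 90% confidence is 1.645, so the margin of error is 1.645 × 0.03983 = 0.06552.
Point estimate p̂₁ − p̂₂ = 0.2248 − 0.8544 = -0.6296.
-0.6296 ± 0.06552 → (-0.695, -0.564).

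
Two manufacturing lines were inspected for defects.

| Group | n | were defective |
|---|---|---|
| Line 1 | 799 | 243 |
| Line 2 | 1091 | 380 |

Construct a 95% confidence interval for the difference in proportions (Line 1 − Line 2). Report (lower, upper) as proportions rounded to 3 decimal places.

p̂₁ = 243/799 = 0.3041 and p̂₂ = 380/1091 = 0.3483.
SE₁ = √(p̂₁(1−p̂₁)/n₁) = √(0.3041·0.6959/799) = 0.01627; SE₂ = √(0.3483·0.6517/1091) = 0.01442.
Independent samples: SE of the difference = √(SE₁² + SE₂²) = √(0.0002647129 + 0.0002079364) = 0.02174.
z* for 95% confidence is 1.960, so the margin of error is 1.960 × 0.02174 = 0.04261.
Point estimate p̂₁ − p̂₂ = 0.3041 − 0.3483 = -0.0442.
-0.0442 ± 0.04261 → (-0.087, -0.002).

(-0.087, -0.002)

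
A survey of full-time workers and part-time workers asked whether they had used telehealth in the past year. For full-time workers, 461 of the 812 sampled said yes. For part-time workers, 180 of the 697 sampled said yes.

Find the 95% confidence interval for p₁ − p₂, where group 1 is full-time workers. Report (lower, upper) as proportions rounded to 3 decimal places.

Sample proportions: 461/812 = 0.5677, 180/697 = 0.2582.
Each SE is √(p̂(1−p̂)/n): √(0.5677·0.4323/812) = 0.01738 and √(0.2582·0.7418/697) = 0.01658.
SE(p̂₁ − p̂₂) = √(SE₁² + SE₂²) = √(0.0003020644 + 0.0002748964) = 0.02402, since the two samples are independent.
At 95% confidence z* = 1.960; margin = 1.960 × 0.02402 = 0.04708.
The difference is 0.5677 − 0.2582 = 0.3095, so the interval is 0.3095 ± 0.04708 = (0.262, 0.357).

(0.262, 0.357)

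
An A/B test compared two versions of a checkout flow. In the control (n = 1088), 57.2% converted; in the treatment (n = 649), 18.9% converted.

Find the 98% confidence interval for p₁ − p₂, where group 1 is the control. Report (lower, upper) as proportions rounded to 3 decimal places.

The two standard errors are √(0.5720×0.4280/1088) = 0.01500 and √(0.1890×0.8110/649) = 0.01537.
Because the samples are independent, SE_diff = √(0.01500² + 0.01537²) = 0.02148.
Using z* = 2.326 for 98%, ME = 2.326 × 0.02148 = 0.04996.
p̂₁ − p̂₂ = 0.3830; interval 0.3830 ± 0.04996 gives (0.333, 0.433).

(0.333, 0.433)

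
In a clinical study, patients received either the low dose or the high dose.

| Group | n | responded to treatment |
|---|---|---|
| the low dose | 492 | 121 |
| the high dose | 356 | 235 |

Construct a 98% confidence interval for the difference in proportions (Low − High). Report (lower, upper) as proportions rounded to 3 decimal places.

p̂₁ = 121/492 = 0.2459 and p̂₂ = 235/356 = 0.6601.
SE₁ = √(p̂₁(1−p̂₁)/n₁) = √(0.2459·0.7541/492) = 0.01941; SE₂ = √(0.6601·0.3399/356) = 0.02510.
Independent samples: SE of the difference = √(SE₁² + SE₂²) = √(0.0003767481 + 0.00063001) = 0.03173.
z* for 98% confidence is 2.326, so the margin of error is 2.326 × 0.03173 = 0.07380.
Point estimate p̂₁ − p̂₂ = 0.2459 − 0.6601 = -0.4142.
-0.4142 ± 0.07380 → (-0.488, -0.340).

(-0.488, -0.340)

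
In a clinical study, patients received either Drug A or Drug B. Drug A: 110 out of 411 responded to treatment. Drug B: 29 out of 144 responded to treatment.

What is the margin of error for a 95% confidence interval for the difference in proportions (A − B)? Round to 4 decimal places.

0.0782

First, p̂₁ = 110/411 = 0.2676; p̂₂ = 29/144 = 0.2014.
The two standard errors are √(0.2676×0.7324/411) = 0.02184 and √(0.2014×0.7986/144) = 0.03342.
Because the samples are independent, SE_diff = √(0.02184² + 0.03342²) = 0.03992.
Using z* = 1.960 for 95%, ME = 1.960 × 0.03992 = 0.07824.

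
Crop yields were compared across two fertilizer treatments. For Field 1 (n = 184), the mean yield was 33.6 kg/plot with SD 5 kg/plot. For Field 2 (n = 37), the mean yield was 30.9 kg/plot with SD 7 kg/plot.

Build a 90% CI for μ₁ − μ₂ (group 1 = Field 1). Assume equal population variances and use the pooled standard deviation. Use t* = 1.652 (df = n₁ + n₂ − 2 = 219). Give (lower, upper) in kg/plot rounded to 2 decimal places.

(1.10, 4.30)

Pooled variance s_p² = [183·5² + 36·7²] / (184+37−2) = 28.9452, so s_p = 5.3801.
SE_diff = s_p·√(1/n₁ + 1/n₂) = 5.3801·√(1/184 + 1/37) = 0.9693.
t* = 1.652; margin = 1.652 × 0.9693 = 1.6013.
Difference = 33.6 − 30.9 = 2.7000.
2.7000 ± 1.6013 → (1.10, 4.30).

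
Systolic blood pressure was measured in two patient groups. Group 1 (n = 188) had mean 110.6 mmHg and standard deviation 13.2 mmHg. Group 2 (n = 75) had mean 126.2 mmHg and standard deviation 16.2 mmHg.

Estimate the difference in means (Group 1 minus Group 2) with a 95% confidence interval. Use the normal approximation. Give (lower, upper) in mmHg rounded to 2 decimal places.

(-19.72, -11.48)

Standard errors of each mean: 13.2/√188 = 0.9627 and 16.2/√75 = 1.8706.
SE(x̄₁ − x̄₂) = √(0.9627² + 1.8706²) = 2.1038 for independent samples with unequal variances.
With z* = 1.960, the margin is 1.960 × 2.1038 = 4.1234.
x̄₁ − x̄₂ = 110.6 − 126.2 = -15.6000; the interval is -15.6000 ± 4.1234 = (-19.72, -11.48).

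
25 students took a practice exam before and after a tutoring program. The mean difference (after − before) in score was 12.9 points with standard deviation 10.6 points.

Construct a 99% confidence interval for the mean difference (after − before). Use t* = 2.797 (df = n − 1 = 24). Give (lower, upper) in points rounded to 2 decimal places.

This is a matched-pairs design, so SE = s_d/√n = 10.6/√25 = 2.1200.
Margin = 2.797 × 2.1200 = 5.9296; the interval is 12.9 ± 5.9296 = (6.97, 18.83).

(6.97, 18.83)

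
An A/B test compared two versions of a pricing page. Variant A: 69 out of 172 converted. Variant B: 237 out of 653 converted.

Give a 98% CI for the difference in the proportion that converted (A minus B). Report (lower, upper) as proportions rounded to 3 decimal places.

p̂₁ = 69/172 = 0.4012 and p̂₂ = 237/653 = 0.3629.
SE₁ = √(p̂₁(1−p̂₁)/n₁) = √(0.4012·0.5988/172) = 0.03737; SE₂ = √(0.3629·0.6371/653) = 0.01882.
Independent samples: SE of the difference = √(SE₁² + SE₂²) = √(0.0013965169 + 0.0003541924) = 0.04184.
z* for 98% confidence is 2.326, so the margin of error is 2.326 × 0.04184 = 0.09732.
Point estimate p̂₁ − p̂₂ = 0.4012 − 0.3629 = 0.0383.
0.0383 ± 0.09732 → (-0.059, 0.136).

(-0.059, 0.136)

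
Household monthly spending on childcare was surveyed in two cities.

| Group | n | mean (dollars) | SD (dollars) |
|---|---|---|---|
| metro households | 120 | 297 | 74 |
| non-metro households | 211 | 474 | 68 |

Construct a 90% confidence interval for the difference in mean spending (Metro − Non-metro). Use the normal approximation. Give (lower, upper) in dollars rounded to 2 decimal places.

Per-group SEs: s₁/√n₁ = 74/√120 = 6.7552, s₂/√n₂ = 68/√211 = 4.6813.
Unpooled SE of the difference: √(45.63272704 + 21.91456969) = 8.2187.
Margin of error = z* · SE = 1.645 × 8.2187 = 13.5198.
x̄₁ − x̄₂ = 297 − 474 = -177.0000.
CI: -177.0000 ± 13.5198 = (-190.52, -163.48).

(-190.52, -163.48)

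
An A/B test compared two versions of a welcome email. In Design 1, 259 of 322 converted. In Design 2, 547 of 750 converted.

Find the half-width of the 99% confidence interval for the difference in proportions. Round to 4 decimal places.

Sample proportions: 259/322 = 0.8043, 547/750 = 0.7293.
Each SE is √(p̂(1−p̂)/n): √(0.8043·0.1957/322) = 0.02211 and √(0.7293·0.2707/750) = 0.01622.
SE(p̂₁ − p̂₂) = √(SE₁² + SE₂²) = √(0.0004888521 + 0.0002630884) = 0.02742, since the two samples are independent.
At 99% confidence z* = 2.576; margin = 2.576 × 0.02742 = 0.07063.

0.0706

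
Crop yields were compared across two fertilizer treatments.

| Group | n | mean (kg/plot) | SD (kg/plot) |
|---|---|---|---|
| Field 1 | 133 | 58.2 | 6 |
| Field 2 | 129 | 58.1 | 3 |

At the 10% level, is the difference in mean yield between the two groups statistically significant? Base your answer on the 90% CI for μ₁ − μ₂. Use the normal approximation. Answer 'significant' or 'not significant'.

not significant

Per-group SEs: s₁/√n₁ = 6/√133 = 0.5203, s₂/√n₂ = 3/√129 = 0.2641.
Unpooled SE of the difference: √(0.27071209 + 0.06974881) = 0.5835.
Margin of error = z* · SE = 1.645 × 0.5835 = 0.9599.
x̄₁ − x̄₂ = 58.2 − 58.1 = 0.1000.
CI: 0.1000 ± 0.9599 = (-0.8599, 1.0599).
The interval (-0.8599, 1.0599) contains 0, so the difference is not significant.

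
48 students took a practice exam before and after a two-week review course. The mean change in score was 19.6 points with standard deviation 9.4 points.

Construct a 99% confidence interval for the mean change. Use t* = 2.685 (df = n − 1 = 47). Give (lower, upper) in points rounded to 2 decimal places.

Paired design: SE = s_d/√n = 9.4/√48 = 1.3568.
t* = 2.685; margin of error = 2.685 × 1.3568 = 3.6430.
19.6 ± 3.6430 → (15.96, 23.24).

(15.96, 23.24)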